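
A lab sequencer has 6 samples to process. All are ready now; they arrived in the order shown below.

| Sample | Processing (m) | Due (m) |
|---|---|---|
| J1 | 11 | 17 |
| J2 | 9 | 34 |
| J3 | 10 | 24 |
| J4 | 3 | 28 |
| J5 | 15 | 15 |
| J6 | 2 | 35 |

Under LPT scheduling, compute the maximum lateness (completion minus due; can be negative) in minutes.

LPT (decreasing processing time): J5 J1 J3 J2 J4 J6.
J5: 0→15, due 15, lateness 0
J1: 15→26, due 17, lateness 9
J3: 26→36, due 24, lateness 12
J2: 36→45, due 34, lateness 11
J4: 45→48, due 28, lateness 20
J6: 48→50, due 35, lateness 15
Maximum = 20.

20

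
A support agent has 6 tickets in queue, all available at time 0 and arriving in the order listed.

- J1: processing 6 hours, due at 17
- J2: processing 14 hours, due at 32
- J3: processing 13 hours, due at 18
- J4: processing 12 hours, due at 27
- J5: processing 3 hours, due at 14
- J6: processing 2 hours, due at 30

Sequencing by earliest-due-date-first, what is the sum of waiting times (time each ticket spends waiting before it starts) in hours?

EDD (increasing due date): J5 J1 J3 J4 J6 J2.
J5: waits 0, runs 0→3
J1: waits 3, runs 3→9
J3: waits 9, runs 9→22
J4: waits 22, runs 22→34
J6: waits 34, runs 34→36
J2: waits 36, runs 36→50
Sum = 0+3+9+22+34+36 = 104.

104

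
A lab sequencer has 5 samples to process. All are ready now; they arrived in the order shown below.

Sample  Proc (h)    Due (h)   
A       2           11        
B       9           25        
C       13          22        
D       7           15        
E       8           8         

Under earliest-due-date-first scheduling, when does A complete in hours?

EDD (increasing due date): E A D C B.
E: 0→8
A: 8→10

10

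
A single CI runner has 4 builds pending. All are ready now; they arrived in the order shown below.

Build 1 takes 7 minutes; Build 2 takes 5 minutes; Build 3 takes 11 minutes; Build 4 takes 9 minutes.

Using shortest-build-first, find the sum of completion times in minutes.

SPT (increasing processing time): Build 2 Build 1 Build 4 Build 3.
Build 2: 0→5
Build 1: 5→12
Build 4: 12→21
Build 3: 21→32
Sum = 5+12+21+32 = 70.

70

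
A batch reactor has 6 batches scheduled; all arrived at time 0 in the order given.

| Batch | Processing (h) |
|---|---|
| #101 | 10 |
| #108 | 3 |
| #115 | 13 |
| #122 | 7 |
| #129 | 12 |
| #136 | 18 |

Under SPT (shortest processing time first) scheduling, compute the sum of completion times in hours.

SPT (increasing processing time): #108 #122 #101 #129 #115 #136.
#108: 0→3
#122: 3→10
#101: 10→20
#129: 20→32
#115: 32→45
#136: 45→63
Sum = 3+10+20+32+45+63 = 173.

173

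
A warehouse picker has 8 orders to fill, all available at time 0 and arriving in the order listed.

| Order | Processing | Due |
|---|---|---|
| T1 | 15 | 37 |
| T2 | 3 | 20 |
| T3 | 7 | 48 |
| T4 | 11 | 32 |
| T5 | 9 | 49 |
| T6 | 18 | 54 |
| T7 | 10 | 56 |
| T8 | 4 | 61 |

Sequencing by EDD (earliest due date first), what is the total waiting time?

263

EDD (increasing due date): T2 T4 T1 T3 T5 T6 T7 T8.
T2: waits 0, runs 0→3
T4: waits 3, runs 3→14
T1: waits 14, runs 14→29
T3: waits 29, runs 29→36
T5: waits 36, runs 36→45
T6: waits 45, runs 45→63
T7: waits 63, runs 63→73
T8: waits 73, runs 73→77
Sum = 0+3+14+29+36+45+63+73 = 263.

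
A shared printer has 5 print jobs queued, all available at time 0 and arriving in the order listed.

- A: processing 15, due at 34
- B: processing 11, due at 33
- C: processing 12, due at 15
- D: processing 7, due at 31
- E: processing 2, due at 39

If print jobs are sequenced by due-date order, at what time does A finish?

45

EDD (increasing due date): C D B A E.
C: 0→12
D: 12→19
B: 19→30
A: 30→45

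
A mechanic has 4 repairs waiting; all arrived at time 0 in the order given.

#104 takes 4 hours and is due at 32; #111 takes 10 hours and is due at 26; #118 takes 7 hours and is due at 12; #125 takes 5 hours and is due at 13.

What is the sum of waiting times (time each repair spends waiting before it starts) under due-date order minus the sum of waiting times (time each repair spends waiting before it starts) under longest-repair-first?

EDD (increasing due date): #118 #125 #111 #104.
#118: waits 0, runs 0→7
#125: waits 7, runs 7→12
#111: waits 12, runs 12→22
#104: waits 22, runs 22→26
Sum = 0+7+12+22 = 41.
LPT (decreasing processing time): #111 #118 #125 #104.
#111: waits 0, runs 0→10
#118: waits 10, runs 10→17
#125: waits 17, runs 17→22
#104: waits 22, runs 22→26
Sum = 0+10+17+22 = 49.
Difference = 41 − 49 = -8.

-8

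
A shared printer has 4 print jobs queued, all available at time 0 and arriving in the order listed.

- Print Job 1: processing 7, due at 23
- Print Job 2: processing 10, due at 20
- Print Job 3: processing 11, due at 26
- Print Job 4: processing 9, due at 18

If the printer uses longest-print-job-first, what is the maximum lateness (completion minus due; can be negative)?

14

LPT (decreasing processing time): Print Job 3 Print Job 2 Print Job 4 Print Job 1.
Print Job 3: 0→11, due 26, lateness -15
Print Job 2: 11→21, due 20, lateness 1
Print Job 4: 21→30, due 18, lateness 12
Print Job 1: 30→37, due 23, lateness 14
Maximum = 14.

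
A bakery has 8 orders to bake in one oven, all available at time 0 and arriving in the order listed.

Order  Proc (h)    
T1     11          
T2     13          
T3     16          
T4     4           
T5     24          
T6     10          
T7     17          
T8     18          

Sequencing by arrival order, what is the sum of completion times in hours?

473

FIFO (arrival order): T1 T2 T3 T4 T5 T6 T7 T8.
T1: 0→11
T2: 11→24
T3: 24→40
T4: 40→44
T5: 44→68
T6: 68→78
T7: 78→95
T8: 95→113
Sum = 11+24+40+44+68+78+95+113 = 473.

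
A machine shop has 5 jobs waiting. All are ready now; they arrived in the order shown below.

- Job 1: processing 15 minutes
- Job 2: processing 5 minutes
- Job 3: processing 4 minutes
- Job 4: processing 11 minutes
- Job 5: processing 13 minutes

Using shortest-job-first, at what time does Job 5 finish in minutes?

SPT (increasing processing time): Job 3 Job 2 Job 4 Job 5 Job 1.
Job 3: 0→4
Job 2: 4→9
Job 4: 9→20
Job 5: 20→33

33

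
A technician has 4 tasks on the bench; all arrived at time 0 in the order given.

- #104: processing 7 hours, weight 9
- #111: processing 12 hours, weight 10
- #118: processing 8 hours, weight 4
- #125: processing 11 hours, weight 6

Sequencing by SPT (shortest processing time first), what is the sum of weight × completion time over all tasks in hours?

659

SPT (increasing processing time): #104 #118 #125 #111.
#104: finishes 7, weight 9, w·C = 63
#118: finishes 15, weight 4, w·C = 60
#125: finishes 26, weight 6, w·C = 156
#111: finishes 38, weight 10, w·C = 380
Sum = 63+60+156+380 = 659.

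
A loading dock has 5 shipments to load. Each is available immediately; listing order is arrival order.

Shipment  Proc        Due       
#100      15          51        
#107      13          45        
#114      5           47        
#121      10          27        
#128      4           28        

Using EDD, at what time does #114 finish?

EDD (increasing due date): #121 #128 #107 #114 #100.
#121: 0→10
#128: 10→14
#107: 14→27
#114: 27→32

32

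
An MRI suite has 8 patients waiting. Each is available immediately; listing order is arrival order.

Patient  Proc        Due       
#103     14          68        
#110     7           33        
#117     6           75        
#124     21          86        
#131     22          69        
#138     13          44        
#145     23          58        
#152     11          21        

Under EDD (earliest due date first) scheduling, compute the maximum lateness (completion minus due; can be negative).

EDD (increasing due date): #152 #110 #138 #145 #103 #131 #117 #124.
#152: 0→11, due 21, lateness -10
#110: 11→18, due 33, lateness -15
#138: 18→31, due 44, lateness -13
#145: 31→54, due 58, lateness -4
#103: 54→68, due 68, lateness 0
#131: 68→90, due 69, lateness 21
#117: 90→96, due 75, lateness 21
#124: 96→117, due 86, lateness 31
Maximum = 31.

31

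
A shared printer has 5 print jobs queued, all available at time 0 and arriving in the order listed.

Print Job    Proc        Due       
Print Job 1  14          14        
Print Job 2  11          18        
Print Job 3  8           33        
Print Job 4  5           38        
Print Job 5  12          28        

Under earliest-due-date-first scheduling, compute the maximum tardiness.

12

EDD (increasing due date): Print Job 1 Print Job 2 Print Job 5 Print Job 3 Print Job 4.
Print Job 1: 0→14, due 14, tardiness 0
Print Job 2: 14→25, due 18, tardiness 7
Print Job 5: 25→37, due 28, tardiness 9
Print Job 3: 37→45, due 33, tardiness 12
Print Job 4: 45→50, due 38, tardiness 12
Maximum = 12.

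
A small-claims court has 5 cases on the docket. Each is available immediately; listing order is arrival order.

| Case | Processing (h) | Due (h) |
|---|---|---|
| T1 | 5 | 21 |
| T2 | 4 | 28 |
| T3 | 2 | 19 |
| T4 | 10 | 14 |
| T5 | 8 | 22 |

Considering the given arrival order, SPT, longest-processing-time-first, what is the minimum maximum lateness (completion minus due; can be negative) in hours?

FIFO (arrival order): T1 T2 T3 T4 T5.
T1: 0→5, due 21, lateness -16
T2: 5→9, due 28, lateness -19
T3: 9→11, due 19, lateness -8
T4: 11→21, due 14, lateness 7
T5: 21→29, due 22, lateness 7
Maximum = 7.
SPT (increasing processing time): T3 T2 T1 T5 T4.
T3: 0→2, due 19, lateness -17
T2: 2→6, due 28, lateness -22
T1: 6→11, due 21, lateness -10
T5: 11→19, due 22, lateness -3
T4: 19→29, due 14, lateness 15
Maximum = 15.
LPT (decreasing processing time): T4 T5 T1 T2 T3.
T4: 0→10, due 14, lateness -4
T5: 10→18, due 22, lateness -4
T1: 18→23, due 21, lateness 2
T2: 23→27, due 28, lateness -1
T3: 27→29, due 19, lateness 10
Maximum = 10.
FIFO 7, SPT 15, LPT 10 → minimum 7.

7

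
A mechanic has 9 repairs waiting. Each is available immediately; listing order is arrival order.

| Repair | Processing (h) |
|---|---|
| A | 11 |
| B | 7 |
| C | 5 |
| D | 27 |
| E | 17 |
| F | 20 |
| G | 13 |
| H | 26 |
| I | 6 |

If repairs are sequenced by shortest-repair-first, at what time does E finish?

SPT (increasing processing time): C I B A G E F H D.
C: 0→5
I: 5→11
B: 11→18
A: 18→29
G: 29→42
E: 42→59

59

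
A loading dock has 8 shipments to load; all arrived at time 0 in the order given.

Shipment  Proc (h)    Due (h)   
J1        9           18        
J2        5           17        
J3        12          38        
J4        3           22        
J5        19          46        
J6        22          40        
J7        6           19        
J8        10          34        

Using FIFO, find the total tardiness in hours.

FIFO (arrival order): J1 J2 J3 J4 J5 J6 J7 J8.
J1: 0→9, due 18, tardiness 0
J2: 9→14, due 17, tardiness 0
J3: 14→26, due 38, tardiness 0
J4: 26→29, due 22, tardiness 7
J5: 29→48, due 46, tardiness 2
J6: 48→70, due 40, tardiness 30
J7: 70→76, due 19, tardiness 57
J8: 76→86, due 34, tardiness 52
Sum = 0+0+0+7+2+30+57+52 = 148.

148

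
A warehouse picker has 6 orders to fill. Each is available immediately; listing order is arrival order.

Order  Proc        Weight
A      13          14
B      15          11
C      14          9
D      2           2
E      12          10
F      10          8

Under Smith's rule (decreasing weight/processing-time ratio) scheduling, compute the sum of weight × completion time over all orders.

1944

WSPT (decreasing weight/processing-time ratio): A D E F B C.
A: finishes 13, weight 14, w·C = 182
D: finishes 15, weight 2, w·C = 30
E: finishes 27, weight 10, w·C = 270
F: finishes 37, weight 8, w·C = 296
B: finishes 52, weight 11, w·C = 572
C: finishes 66, weight 9, w·C = 594
Sum = 182+30+270+296+572+594 = 1944.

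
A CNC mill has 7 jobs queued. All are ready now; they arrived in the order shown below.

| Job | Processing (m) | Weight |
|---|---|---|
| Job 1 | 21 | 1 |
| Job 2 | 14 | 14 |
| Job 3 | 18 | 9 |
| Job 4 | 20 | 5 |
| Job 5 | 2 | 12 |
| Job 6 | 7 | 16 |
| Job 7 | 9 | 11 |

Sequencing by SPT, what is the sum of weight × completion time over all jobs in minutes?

1705

SPT (increasing processing time): Job 5 Job 6 Job 7 Job 2 Job 3 Job 4 Job 1.
Job 5: finishes 2, weight 12, w·C = 24
Job 6: finishes 9, weight 16, w·C = 144
Job 7: finishes 18, weight 11, w·C = 198
Job 2: finishes 32, weight 14, w·C = 448
Job 3: finishes 50, weight 9, w·C = 450
Job 4: finishes 70, weight 5, w·C = 350
Job 1: finishes 91, weight 1, w·C = 91
Sum = 24+144+198+448+450+350+91 = 1705.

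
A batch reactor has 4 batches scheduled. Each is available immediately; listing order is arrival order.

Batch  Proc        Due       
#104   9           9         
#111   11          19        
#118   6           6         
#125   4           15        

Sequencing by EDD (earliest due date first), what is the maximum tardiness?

11

EDD (increasing due date): #118 #104 #125 #111.
#118: 0→6, due 6, tardiness 0
#104: 6→15, due 9, tardiness 6
#125: 15→19, due 15, tardiness 4
#111: 19→30, due 19, tardiness 11
Maximum = 11.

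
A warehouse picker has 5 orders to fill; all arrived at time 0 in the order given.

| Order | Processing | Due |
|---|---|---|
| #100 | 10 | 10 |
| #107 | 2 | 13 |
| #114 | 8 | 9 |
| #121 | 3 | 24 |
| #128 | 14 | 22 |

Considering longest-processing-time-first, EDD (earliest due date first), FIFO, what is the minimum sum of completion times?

LPT (decreasing processing time): #128 #100 #114 #121 #107.
#128: 0→14
#100: 14→24
#114: 24→32
#121: 32→35
#107: 35→37
Sum = 14+24+32+35+37 = 142.
EDD (increasing due date): #114 #100 #107 #128 #121.
#114: 0→8
#100: 8→18
#107: 18→20
#128: 20→34
#121: 34→37
Sum = 8+18+20+34+37 = 117.
FIFO (arrival order): #100 #107 #114 #121 #128.
#100: 0→10
#107: 10→12
#114: 12→20
#121: 20→23
#128: 23→37
Sum = 10+12+20+23+37 = 102.
LPT 142, EDD 117, FIFO 102 → minimum 102.

102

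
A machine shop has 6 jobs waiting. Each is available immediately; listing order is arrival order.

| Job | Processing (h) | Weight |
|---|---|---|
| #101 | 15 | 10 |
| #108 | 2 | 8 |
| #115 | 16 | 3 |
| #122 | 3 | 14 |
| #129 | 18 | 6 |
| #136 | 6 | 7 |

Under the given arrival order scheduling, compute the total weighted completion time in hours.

FIFO (arrival order): #101 #108 #115 #122 #129 #136.
#101: finishes 15, weight 10, w·C = 150
#108: finishes 17, weight 8, w·C = 136
#115: finishes 33, weight 3, w·C = 99
#122: finishes 36, weight 14, w·C = 504
#129: finishes 54, weight 6, w·C = 324
#136: finishes 60, weight 7, w·C = 420
Sum = 150+136+99+504+324+420 = 1633.

1633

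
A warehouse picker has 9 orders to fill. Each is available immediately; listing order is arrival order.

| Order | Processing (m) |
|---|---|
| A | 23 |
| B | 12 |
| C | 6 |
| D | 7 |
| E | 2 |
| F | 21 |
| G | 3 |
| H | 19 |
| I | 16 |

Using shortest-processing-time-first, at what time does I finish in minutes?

46

SPT (increasing processing time): E G C D B I H F A.
E: 0→2
G: 2→5
C: 5→11
D: 11→18
B: 18→30
I: 30→46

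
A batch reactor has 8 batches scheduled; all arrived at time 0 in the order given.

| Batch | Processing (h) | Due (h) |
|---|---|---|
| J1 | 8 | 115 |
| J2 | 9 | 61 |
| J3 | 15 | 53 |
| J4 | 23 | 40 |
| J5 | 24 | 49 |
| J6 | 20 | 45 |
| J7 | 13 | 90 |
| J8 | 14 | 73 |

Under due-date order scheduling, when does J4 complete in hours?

23

EDD (increasing due date): J4 J6 J5 J3 J2 J8 J7 J1.
J4: 0→23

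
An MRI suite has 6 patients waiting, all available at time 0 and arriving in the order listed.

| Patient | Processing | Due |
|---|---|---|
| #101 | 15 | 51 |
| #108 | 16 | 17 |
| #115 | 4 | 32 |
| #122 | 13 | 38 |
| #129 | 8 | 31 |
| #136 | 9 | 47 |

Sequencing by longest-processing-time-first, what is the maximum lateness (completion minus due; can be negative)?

LPT (decreasing processing time): #108 #101 #122 #136 #129 #115.
#108: 0→16, due 17, lateness -1
#101: 16→31, due 51, lateness -20
#122: 31→44, due 38, lateness 6
#136: 44→53, due 47, lateness 6
#129: 53→61, due 31, lateness 30
#115: 61→65, due 32, lateness 33
Maximum = 33.

33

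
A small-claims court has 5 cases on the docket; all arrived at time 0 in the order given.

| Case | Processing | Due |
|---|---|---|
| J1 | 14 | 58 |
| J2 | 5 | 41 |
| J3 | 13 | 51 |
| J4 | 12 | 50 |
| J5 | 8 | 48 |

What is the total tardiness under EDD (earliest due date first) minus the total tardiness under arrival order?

EDD (increasing due date): J2 J5 J4 J3 J1.
J2: 0→5, due 41, tardiness 0
J5: 5→13, due 48, tardiness 0
J4: 13→25, due 50, tardiness 0
J3: 25→38, due 51, tardiness 0
J1: 38→52, due 58, tardiness 0
Sum = 0+0+0+0+0 = 0.
FIFO (arrival order): J1 J2 J3 J4 J5.
J1: 0→14, due 58, tardiness 0
J2: 14→19, due 41, tardiness 0
J3: 19→32, due 51, tardiness 0
J4: 32→44, due 50, tardiness 0
J5: 44→52, due 48, tardiness 4
Sum = 0+0+0+0+4 = 4.
Difference = 0 − 4 = -4.

-4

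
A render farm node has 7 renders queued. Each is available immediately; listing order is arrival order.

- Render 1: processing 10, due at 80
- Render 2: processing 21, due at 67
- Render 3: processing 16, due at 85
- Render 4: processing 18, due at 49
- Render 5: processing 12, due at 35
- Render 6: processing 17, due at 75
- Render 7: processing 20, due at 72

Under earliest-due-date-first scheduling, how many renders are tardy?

EDD (increasing due date): Render 5 Render 4 Render 2 Render 7 Render 6 Render 1 Render 3.
Render 5: 0→12, due 35, tardiness 0
Render 4: 12→30, due 49, tardiness 0
Render 2: 30→51, due 67, tardiness 0
Render 7: 51→71, due 72, tardiness 0
Render 6: 71→88, due 75, tardiness 13
Render 1: 88→98, due 80, tardiness 18
Render 3: 98→114, due 85, tardiness 29
Late renders: 3.

3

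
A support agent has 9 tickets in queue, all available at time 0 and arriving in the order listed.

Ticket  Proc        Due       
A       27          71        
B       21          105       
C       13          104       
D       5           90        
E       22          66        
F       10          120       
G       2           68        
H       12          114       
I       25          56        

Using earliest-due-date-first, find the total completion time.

EDD (increasing due date): I E G A D C B H F.
I: 0→25
E: 25→47
G: 47→49
A: 49→76
D: 76→81
C: 81→94
B: 94→115
H: 115→127
F: 127→137
Sum = 25+47+49+76+81+94+115+127+137 = 751.

751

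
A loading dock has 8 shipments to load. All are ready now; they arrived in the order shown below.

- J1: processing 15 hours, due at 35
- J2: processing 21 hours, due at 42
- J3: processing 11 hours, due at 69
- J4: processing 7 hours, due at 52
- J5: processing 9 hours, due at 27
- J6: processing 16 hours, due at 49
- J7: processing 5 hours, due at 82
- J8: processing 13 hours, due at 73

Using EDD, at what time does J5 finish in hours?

9

EDD (increasing due date): J5 J1 J2 J6 J4 J3 J8 J7.
J5: 0→9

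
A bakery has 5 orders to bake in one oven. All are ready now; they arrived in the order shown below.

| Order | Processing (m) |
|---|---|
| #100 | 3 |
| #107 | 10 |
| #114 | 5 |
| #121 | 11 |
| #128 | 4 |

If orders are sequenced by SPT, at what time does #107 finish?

SPT (increasing processing time): #100 #128 #114 #107 #121.
#100: 0→3
#128: 3→7
#114: 7→12
#107: 12→22

22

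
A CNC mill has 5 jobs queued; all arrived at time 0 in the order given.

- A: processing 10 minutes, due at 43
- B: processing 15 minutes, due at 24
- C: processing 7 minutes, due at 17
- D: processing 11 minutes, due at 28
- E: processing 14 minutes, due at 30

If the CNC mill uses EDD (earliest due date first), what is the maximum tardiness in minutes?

EDD (increasing due date): C B D E A.
C: 0→7, due 17, tardiness 0
B: 7→22, due 24, tardiness 0
D: 22→33, due 28, tardiness 5
E: 33→47, due 30, tardiness 17
A: 47→57, due 43, tardiness 14
Maximum = 17.

17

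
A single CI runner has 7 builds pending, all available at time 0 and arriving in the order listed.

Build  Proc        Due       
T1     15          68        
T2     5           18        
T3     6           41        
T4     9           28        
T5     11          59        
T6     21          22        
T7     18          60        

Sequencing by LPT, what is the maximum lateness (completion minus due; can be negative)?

67

LPT (decreasing processing time): T6 T7 T1 T5 T4 T3 T2.
T6: 0→21, due 22, lateness -1
T7: 21→39, due 60, lateness -21
T1: 39→54, due 68, lateness -14
T5: 54→65, due 59, lateness 6
T4: 65→74, due 28, lateness 46
T3: 74→80, due 41, lateness 39
T2: 80→85, due 18, lateness 67
Maximum = 67.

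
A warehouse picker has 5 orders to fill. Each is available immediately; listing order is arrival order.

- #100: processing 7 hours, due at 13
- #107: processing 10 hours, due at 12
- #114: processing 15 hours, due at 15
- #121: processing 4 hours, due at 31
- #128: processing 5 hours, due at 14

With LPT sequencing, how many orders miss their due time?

4

LPT (decreasing processing time): #114 #107 #100 #128 #121.
#114: 0→15, due 15, tardiness 0
#107: 15→25, due 12, tardiness 13
#100: 25→32, due 13, tardiness 19
#128: 32→37, due 14, tardiness 23
#121: 37→41, due 31, tardiness 10
Late orders: 4.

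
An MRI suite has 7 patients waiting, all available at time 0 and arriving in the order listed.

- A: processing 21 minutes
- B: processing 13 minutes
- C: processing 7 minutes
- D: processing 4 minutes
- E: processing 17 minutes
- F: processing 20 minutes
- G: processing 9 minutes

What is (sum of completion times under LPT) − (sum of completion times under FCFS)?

73

LPT (decreasing processing time): A F E B G C D.
A: 0→21
F: 21→41
E: 41→58
B: 58→71
G: 71→80
C: 80→87
D: 87→91
Sum = 21+41+58+71+80+87+91 = 449.
FIFO (arrival order): A B C D E F G.
A: 0→21
B: 21→34
C: 34→41
D: 41→45
E: 45→62
F: 62→82
G: 82→91
Sum = 21+34+41+45+62+82+91 = 376.
Difference = 449 − 376 = 73.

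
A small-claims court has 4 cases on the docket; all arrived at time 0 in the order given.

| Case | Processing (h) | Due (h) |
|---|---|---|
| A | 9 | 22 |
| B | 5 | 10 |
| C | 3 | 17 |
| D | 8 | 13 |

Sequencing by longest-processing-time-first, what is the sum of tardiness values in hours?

24

LPT (decreasing processing time): A D B C.
A: 0→9, due 22, tardiness 0
D: 9→17, due 13, tardiness 4
B: 17→22, due 10, tardiness 12
C: 22→25, due 17, tardiness 8
Sum = 0+4+12+8 = 24.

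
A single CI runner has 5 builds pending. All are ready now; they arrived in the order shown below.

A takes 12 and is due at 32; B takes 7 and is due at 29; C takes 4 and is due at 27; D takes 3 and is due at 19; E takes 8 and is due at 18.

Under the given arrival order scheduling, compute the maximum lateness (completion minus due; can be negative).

FIFO (arrival order): A B C D E.
A: 0→12, due 32, lateness -20
B: 12→19, due 29, lateness -10
C: 19→23, due 27, lateness -4
D: 23→26, due 19, lateness 7
E: 26→34, due 18, lateness 16
Maximum = 16.

16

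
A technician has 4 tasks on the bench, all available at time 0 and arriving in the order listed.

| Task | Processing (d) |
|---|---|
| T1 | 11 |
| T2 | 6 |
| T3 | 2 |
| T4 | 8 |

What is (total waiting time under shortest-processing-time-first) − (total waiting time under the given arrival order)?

SPT (increasing processing time): T3 T2 T4 T1.
T3: waits 0, runs 0→2
T2: waits 2, runs 2→8
T4: waits 8, runs 8→16
T1: waits 16, runs 16→27
Sum = 0+2+8+16 = 26.
FIFO (arrival order): T1 T2 T3 T4.
T1: waits 0, runs 0→11
T2: waits 11, runs 11→17
T3: waits 17, runs 17→19
T4: waits 19, runs 19→27
Sum = 0+11+17+19 = 47.
Difference = 26 − 47 = -21.

-21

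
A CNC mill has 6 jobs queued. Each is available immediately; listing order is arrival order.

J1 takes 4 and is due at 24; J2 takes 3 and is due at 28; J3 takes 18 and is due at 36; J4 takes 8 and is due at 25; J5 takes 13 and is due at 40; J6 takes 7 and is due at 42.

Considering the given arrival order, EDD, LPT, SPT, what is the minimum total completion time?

134

FIFO (arrival order): J1 J2 J3 J4 J5 J6.
J1: 0→4
J2: 4→7
J3: 7→25
J4: 25→33
J5: 33→46
J6: 46→53
Sum = 4+7+25+33+46+53 = 168.
EDD (increasing due date): J1 J4 J2 J3 J5 J6.
J1: 0→4
J4: 4→12
J2: 12→15
J3: 15→33
J5: 33→46
J6: 46→53
Sum = 4+12+15+33+46+53 = 163.
LPT (decreasing processing time): J3 J5 J4 J6 J1 J2.
J3: 0→18
J5: 18→31
J4: 31→39
J6: 39→46
J1: 46→50
J2: 50→53
Sum = 18+31+39+46+50+53 = 237.
SPT (increasing processing time): J2 J1 J6 J4 J5 J3.
J2: 0→3
J1: 3→7
J6: 7→14
J4: 14→22
J5: 22→35
J3: 35→53
Sum = 3+7+14+22+35+53 = 134.
FIFO 168, EDD 163, LPT 237, SPT 134 → minimum 134.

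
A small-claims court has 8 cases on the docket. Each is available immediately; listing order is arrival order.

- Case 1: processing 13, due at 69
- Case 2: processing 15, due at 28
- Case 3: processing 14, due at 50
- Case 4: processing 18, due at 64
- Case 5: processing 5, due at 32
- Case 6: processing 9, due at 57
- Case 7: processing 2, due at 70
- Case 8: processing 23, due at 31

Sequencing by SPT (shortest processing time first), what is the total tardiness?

110

SPT (increasing processing time): Case 7 Case 5 Case 6 Case 1 Case 3 Case 2 Case 4 Case 8.
Case 7: 0→2, due 70, tardiness 0
Case 5: 2→7, due 32, tardiness 0
Case 6: 7→16, due 57, tardiness 0
Case 1: 16→29, due 69, tardiness 0
Case 3: 29→43, due 50, tardiness 0
Case 2: 43→58, due 28, tardiness 30
Case 4: 58→76, due 64, tardiness 12
Case 8: 76→99, due 31, tardiness 68
Sum = 0+0+0+0+0+30+12+68 = 110.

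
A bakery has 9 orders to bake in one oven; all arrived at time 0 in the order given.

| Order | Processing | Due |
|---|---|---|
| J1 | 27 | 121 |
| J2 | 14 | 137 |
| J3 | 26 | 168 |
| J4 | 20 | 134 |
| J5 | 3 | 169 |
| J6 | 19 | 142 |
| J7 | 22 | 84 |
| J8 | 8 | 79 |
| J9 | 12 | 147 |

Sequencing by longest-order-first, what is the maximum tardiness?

LPT (decreasing processing time): J1 J3 J7 J4 J6 J2 J9 J8 J5.
J1: 0→27, due 121, tardiness 0
J3: 27→53, due 168, tardiness 0
J7: 53→75, due 84, tardiness 0
J4: 75→95, due 134, tardiness 0
J6: 95→114, due 142, tardiness 0
J2: 114→128, due 137, tardiness 0
J9: 128→140, due 147, tardiness 0
J8: 140→148, due 79, tardiness 69
J5: 148→151, due 169, tardiness 0
Maximum = 69.

69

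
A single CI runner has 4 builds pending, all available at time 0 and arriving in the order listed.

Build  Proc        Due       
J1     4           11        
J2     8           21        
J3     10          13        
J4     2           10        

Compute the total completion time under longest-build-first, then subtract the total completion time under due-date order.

26

LPT (decreasing processing time): J3 J2 J1 J4.
J3: 0→10
J2: 10→18
J1: 18→22
J4: 22→24
Sum = 10+18+22+24 = 74.
EDD (increasing due date): J4 J1 J3 J2.
J4: 0→2
J1: 2→6
J3: 6→16
J2: 16→24
Sum = 2+6+16+24 = 48.
Difference = 74 − 48 = 26.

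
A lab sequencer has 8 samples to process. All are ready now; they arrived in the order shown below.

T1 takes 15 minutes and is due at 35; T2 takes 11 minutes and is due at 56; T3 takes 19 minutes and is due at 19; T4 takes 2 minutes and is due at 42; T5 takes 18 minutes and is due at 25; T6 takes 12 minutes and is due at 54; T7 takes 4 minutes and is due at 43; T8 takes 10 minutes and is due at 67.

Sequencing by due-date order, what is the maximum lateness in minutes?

25

EDD (increasing due date): T3 T5 T1 T4 T7 T6 T2 T8.
T3: 0→19, due 19, lateness 0
T5: 19→37, due 25, lateness 12
T1: 37→52, due 35, lateness 17
T4: 52→54, due 42, lateness 12
T7: 54→58, due 43, lateness 15
T6: 58→70, due 54, lateness 16
T2: 70→81, due 56, lateness 25
T8: 81→91, due 67, lateness 24
Maximum = 25.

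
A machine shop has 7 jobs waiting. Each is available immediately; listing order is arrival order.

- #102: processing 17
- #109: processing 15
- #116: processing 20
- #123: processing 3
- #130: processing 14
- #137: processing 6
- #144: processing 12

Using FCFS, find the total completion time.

387

FIFO (arrival order): #102 #109 #116 #123 #130 #137 #144.
#102: 0→17
#109: 17→32
#116: 32→52
#123: 52→55
#130: 55→69
#137: 69→75
#144: 75→87
Sum = 17+32+52+55+69+75+87 = 387.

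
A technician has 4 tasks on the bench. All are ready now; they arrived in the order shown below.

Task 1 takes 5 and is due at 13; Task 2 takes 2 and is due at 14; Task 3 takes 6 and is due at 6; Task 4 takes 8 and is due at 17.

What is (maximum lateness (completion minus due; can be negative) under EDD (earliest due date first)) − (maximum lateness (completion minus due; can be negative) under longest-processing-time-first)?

-4

EDD (increasing due date): Task 3 Task 1 Task 2 Task 4.
Task 3: 0→6, due 6, lateness 0
Task 1: 6→11, due 13, lateness -2
Task 2: 11→13, due 14, lateness -1
Task 4: 13→21, due 17, lateness 4
Maximum = 4.
LPT (decreasing processing time): Task 4 Task 3 Task 1 Task 2.
Task 4: 0→8, due 17, lateness -9
Task 3: 8→14, due 6, lateness 8
Task 1: 14→19, due 13, lateness 6
Task 2: 19→21, due 14, lateness 7
Maximum = 8.
Difference = 4 − 8 = -4.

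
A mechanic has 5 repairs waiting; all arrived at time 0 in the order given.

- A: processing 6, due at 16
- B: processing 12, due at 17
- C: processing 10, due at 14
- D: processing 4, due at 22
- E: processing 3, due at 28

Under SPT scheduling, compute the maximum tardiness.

SPT (increasing processing time): E D A C B.
E: 0→3, due 28, tardiness 0
D: 3→7, due 22, tardiness 0
A: 7→13, due 16, tardiness 0
C: 13→23, due 14, tardiness 9
B: 23→35, due 17, tardiness 18
Maximum = 18.

18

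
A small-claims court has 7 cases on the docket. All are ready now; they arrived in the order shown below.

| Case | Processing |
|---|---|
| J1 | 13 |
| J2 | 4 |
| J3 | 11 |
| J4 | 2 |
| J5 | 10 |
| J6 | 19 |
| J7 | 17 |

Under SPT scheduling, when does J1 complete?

SPT (increasing processing time): J4 J2 J5 J3 J1 J7 J6.
J4: 0→2
J2: 2→6
J5: 6→16
J3: 16→27
J1: 27→40

40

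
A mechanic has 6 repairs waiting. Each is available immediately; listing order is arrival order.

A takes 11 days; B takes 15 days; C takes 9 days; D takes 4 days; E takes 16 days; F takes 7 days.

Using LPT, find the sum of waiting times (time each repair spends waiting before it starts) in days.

198

LPT (decreasing processing time): E B A C F D.
E: waits 0, runs 0→16
B: waits 16, runs 16→31
A: waits 31, runs 31→42
C: waits 42, runs 42→51
F: waits 51, runs 51→58
D: waits 58, runs 58→62
Sum = 0+16+31+42+51+58 = 198.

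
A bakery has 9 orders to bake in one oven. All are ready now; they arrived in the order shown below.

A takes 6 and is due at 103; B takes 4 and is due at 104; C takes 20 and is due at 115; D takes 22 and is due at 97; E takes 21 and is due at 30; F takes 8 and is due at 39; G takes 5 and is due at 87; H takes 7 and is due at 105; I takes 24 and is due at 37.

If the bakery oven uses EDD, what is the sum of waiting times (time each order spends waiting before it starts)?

EDD (increasing due date): E I F G D A B H C.
E: waits 0, runs 0→21
I: waits 21, runs 21→45
F: waits 45, runs 45→53
G: waits 53, runs 53→58
D: waits 58, runs 58→80
A: waits 80, runs 80→86
B: waits 86, runs 86→90
H: waits 90, runs 90→97
C: waits 97, runs 97→117
Sum = 0+21+45+53+58+80+86+90+97 = 530.

530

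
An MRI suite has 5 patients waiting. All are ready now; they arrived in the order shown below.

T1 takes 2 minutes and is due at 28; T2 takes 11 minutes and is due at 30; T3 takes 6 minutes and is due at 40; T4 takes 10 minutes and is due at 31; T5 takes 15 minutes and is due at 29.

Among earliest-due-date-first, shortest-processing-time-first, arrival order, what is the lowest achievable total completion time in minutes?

101

EDD (increasing due date): T1 T5 T2 T4 T3.
T1: 0→2
T5: 2→17
T2: 17→28
T4: 28→38
T3: 38→44
Sum = 2+17+28+38+44 = 129.
SPT (increasing processing time): T1 T3 T4 T2 T5.
T1: 0→2
T3: 2→8
T4: 8→18
T2: 18→29
T5: 29→44
Sum = 2+8+18+29+44 = 101.
FIFO (arrival order): T1 T2 T3 T4 T5.
T1: 0→2
T2: 2→13
T3: 13→19
T4: 19→29
T5: 29→44
Sum = 2+13+19+29+44 = 107.
EDD 129, SPT 101, FIFO 107 → minimum 101.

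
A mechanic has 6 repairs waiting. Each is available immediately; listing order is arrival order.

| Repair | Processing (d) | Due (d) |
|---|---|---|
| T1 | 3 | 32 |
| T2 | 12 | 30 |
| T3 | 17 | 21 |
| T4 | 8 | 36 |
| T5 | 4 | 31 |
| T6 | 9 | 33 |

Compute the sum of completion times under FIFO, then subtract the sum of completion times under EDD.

-26

FIFO (arrival order): T1 T2 T3 T4 T5 T6.
T1: 0→3
T2: 3→15
T3: 15→32
T4: 32→40
T5: 40→44
T6: 44→53
Sum = 3+15+32+40+44+53 = 187.
EDD (increasing due date): T3 T2 T5 T1 T6 T4.
T3: 0→17
T2: 17→29
T5: 29→33
T1: 33→36
T6: 36→45
T4: 45→53
Sum = 17+29+33+36+45+53 = 213.
Difference = 187 − 213 = -26.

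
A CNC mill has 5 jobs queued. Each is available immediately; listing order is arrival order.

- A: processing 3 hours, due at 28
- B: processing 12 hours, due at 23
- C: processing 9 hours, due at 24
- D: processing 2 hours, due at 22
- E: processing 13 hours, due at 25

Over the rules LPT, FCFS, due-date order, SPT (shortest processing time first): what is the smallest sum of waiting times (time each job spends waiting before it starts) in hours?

LPT (decreasing processing time): E B C A D.
E: waits 0, runs 0→13
B: waits 13, runs 13→25
C: waits 25, runs 25→34
A: waits 34, runs 34→37
D: waits 37, runs 37→39
Sum = 0+13+25+34+37 = 109.
FIFO (arrival order): A B C D E.
A: waits 0, runs 0→3
B: waits 3, runs 3→15
C: waits 15, runs 15→24
D: waits 24, runs 24→26
E: waits 26, runs 26→39
Sum = 0+3+15+24+26 = 68.
EDD (increasing due date): D B C E A.
D: waits 0, runs 0→2
B: waits 2, runs 2→14
C: waits 14, runs 14→23
E: waits 23, runs 23→36
A: waits 36, runs 36→39
Sum = 0+2+14+23+36 = 75.
SPT (increasing processing time): D A C B E.
D: waits 0, runs 0→2
A: waits 2, runs 2→5
C: waits 5, runs 5→14
B: waits 14, runs 14→26
E: waits 26, runs 26→39
Sum = 0+2+5+14+26 = 47.
LPT 109, FIFO 68, EDD 75, SPT 47 → minimum 47.

47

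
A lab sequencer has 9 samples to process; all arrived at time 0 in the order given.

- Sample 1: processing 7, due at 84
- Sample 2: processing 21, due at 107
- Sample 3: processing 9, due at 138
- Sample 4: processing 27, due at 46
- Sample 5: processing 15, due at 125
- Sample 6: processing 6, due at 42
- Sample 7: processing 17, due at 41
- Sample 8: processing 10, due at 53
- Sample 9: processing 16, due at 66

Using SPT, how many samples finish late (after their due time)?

SPT (increasing processing time): Sample 6 Sample 1 Sample 3 Sample 8 Sample 5 Sample 9 Sample 7 Sample 2 Sample 4.
Sample 6: 0→6, due 42, tardiness 0
Sample 1: 6→13, due 84, tardiness 0
Sample 3: 13→22, due 138, tardiness 0
Sample 8: 22→32, due 53, tardiness 0
Sample 5: 32→47, due 125, tardiness 0
Sample 9: 47→63, due 66, tardiness 0
Sample 7: 63→80, due 41, tardiness 39
Sample 2: 80→101, due 107, tardiness 0
Sample 4: 101→128, due 46, tardiness 82
Late samples: 2.

2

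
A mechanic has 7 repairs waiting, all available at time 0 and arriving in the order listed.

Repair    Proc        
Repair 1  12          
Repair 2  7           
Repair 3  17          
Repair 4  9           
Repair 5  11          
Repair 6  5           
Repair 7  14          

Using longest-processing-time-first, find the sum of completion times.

353

LPT (decreasing processing time): Repair 3 Repair 7 Repair 1 Repair 5 Repair 4 Repair 2 Repair 6.
Repair 3: 0→17
Repair 7: 17→31
Repair 1: 31→43
Repair 5: 43→54
Repair 4: 54→63
Repair 2: 63→70
Repair 6: 70→75
Sum = 17+31+43+54+63+70+75 = 353.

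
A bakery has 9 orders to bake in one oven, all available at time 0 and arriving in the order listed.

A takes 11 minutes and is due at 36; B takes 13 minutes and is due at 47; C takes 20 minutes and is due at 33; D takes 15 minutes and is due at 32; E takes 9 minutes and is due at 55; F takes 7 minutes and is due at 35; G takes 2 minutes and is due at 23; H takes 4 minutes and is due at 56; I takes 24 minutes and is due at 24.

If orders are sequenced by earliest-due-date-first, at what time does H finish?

105

EDD (increasing due date): G I D C F A B E H.
G: 0→2
I: 2→26
D: 26→41
C: 41→61
F: 61→68
A: 68→79
B: 79→92
E: 92→101
H: 101→105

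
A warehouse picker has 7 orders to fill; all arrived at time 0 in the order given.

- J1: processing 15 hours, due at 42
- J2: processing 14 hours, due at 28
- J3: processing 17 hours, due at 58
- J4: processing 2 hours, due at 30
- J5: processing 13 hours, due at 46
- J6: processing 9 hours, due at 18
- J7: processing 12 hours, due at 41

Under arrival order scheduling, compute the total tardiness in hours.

127

FIFO (arrival order): J1 J2 J3 J4 J5 J6 J7.
J1: 0→15, due 42, tardiness 0
J2: 15→29, due 28, tardiness 1
J3: 29→46, due 58, tardiness 0
J4: 46→48, due 30, tardiness 18
J5: 48→61, due 46, tardiness 15
J6: 61→70, due 18, tardiness 52
J7: 70→82, due 41, tardiness 41
Sum = 0+1+0+18+15+52+41 = 127.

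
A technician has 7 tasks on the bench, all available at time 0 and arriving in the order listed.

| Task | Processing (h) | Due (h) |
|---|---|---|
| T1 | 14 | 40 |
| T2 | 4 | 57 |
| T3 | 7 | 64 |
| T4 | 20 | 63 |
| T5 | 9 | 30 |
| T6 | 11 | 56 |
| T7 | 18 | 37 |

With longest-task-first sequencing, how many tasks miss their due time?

LPT (decreasing processing time): T4 T7 T1 T6 T5 T3 T2.
T4: 0→20, due 63, tardiness 0
T7: 20→38, due 37, tardiness 1
T1: 38→52, due 40, tardiness 12
T6: 52→63, due 56, tardiness 7
T5: 63→72, due 30, tardiness 42
T3: 72→79, due 64, tardiness 15
T2: 79→83, due 57, tardiness 26
Late tasks: 6.

6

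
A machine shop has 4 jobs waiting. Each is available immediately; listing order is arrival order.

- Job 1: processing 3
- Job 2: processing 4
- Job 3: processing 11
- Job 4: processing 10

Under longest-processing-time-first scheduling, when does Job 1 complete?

28

LPT (decreasing processing time): Job 3 Job 4 Job 2 Job 1.
Job 3: 0→11
Job 4: 11→21
Job 2: 21→25
Job 1: 25→28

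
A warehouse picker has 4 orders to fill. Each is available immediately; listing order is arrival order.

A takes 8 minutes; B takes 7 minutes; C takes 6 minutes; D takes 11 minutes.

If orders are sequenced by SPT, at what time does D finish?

32

SPT (increasing processing time): C B A D.
C: 0→6
B: 6→13
A: 13→21
D: 21→32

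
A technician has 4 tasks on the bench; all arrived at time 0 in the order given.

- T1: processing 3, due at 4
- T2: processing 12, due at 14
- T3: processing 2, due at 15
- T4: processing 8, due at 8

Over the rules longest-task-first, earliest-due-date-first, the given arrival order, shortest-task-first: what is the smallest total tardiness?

17

LPT (decreasing processing time): T2 T4 T1 T3.
T2: 0→12, due 14, tardiness 0
T4: 12→20, due 8, tardiness 12
T1: 20→23, due 4, tardiness 19
T3: 23→25, due 15, tardiness 10
Sum = 0+12+19+10 = 41.
EDD (increasing due date): T1 T4 T2 T3.
T1: 0→3, due 4, tardiness 0
T4: 3→11, due 8, tardiness 3
T2: 11→23, due 14, tardiness 9
T3: 23→25, due 15, tardiness 10
Sum = 0+3+9+10 = 22.
FIFO (arrival order): T1 T2 T3 T4.
T1: 0→3, due 4, tardiness 0
T2: 3→15, due 14, tardiness 1
T3: 15→17, due 15, tardiness 2
T4: 17→25, due 8, tardiness 17
Sum = 0+1+2+17 = 20.
SPT (increasing processing time): T3 T1 T4 T2.
T3: 0→2, due 15, tardiness 0
T1: 2→5, due 4, tardiness 1
T4: 5→13, due 8, tardiness 5
T2: 13→25, due 14, tardiness 11
Sum = 0+1+5+11 = 17.
LPT 41, EDD 22, FIFO 20, SPT 17 → minimum 17.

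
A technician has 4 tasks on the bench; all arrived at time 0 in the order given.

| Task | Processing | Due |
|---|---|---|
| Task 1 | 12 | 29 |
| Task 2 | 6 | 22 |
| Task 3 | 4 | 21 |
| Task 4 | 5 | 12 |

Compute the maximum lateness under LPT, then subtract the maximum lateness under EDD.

13

LPT (decreasing processing time): Task 1 Task 2 Task 4 Task 3.
Task 1: 0→12, due 29, lateness -17
Task 2: 12→18, due 22, lateness -4
Task 4: 18→23, due 12, lateness 11
Task 3: 23→27, due 21, lateness 6
Maximum = 11.
EDD (increasing due date): Task 4 Task 3 Task 2 Task 1.
Task 4: 0→5, due 12, lateness -7
Task 3: 5→9, due 21, lateness -12
Task 2: 9→15, due 22, lateness -7
Task 1: 15→27, due 29, lateness -2
Maximum = -2.
Difference = 11 − -2 = 13.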